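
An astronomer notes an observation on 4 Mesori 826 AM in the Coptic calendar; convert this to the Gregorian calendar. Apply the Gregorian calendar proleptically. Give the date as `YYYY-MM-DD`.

Julian Day Number of the source date = 2126694.
Converting JDN 2126694 to the Gregorian calendar gives 4 August 1110 CE.

1110-08-04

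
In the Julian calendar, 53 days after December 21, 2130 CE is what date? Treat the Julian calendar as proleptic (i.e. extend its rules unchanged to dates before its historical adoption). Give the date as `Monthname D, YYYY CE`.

Counting 53 days forward from JDN 2499395 reaches JDN 2499448, which is February 12, 2131 CE.

February 12, 2131 CE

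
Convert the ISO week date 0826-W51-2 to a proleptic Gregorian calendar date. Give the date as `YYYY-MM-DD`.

ISO week 1 of 826 is the week containing the first Thursday of 826.
Week 51, day 2 (Tuesday) lands on 0826-12-15.

0826-12-15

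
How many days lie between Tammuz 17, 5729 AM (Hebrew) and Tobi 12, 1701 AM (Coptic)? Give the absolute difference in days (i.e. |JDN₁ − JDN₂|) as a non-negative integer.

JDN of the first date = 2440406.
JDN of the second date = 2446086.
|2446086 − 2440406| = 5680.

5680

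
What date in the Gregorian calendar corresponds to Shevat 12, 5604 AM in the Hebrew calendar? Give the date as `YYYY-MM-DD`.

1844-02-02

Both dates share Julian Day Number 2394599; in the Gregorian calendar that is 2 February 1844 CE.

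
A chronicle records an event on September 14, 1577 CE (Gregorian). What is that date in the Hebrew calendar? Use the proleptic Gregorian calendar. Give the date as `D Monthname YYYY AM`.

Julian Day Number of the source date = 2297304.
Converting JDN 2297304 to the Hebrew calendar gives 22 Elul 5337 AM.

22 Elul 5337 AM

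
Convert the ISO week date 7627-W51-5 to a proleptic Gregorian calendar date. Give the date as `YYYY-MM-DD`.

ISO week 1 of 7627 is the week containing the first Thursday of 7627.
Week 51, day 5 (Friday) lands on 7627-12-24.

7627-12-24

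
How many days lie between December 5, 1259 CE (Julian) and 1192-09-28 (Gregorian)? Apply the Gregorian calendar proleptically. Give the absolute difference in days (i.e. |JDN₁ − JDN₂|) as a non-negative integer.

24546

JDN of the first date = 2181246.
JDN of the second date = 2156700.
|2156700 − 2181246| = 24546.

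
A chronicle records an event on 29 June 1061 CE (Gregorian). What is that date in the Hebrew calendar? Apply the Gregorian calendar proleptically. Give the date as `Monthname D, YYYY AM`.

Tammuz 3, 4821 AM

Julian Day Number of the source date = 2108762.
Converting JDN 2108762 to the Hebrew calendar gives 3 Tammuz 4821 AM.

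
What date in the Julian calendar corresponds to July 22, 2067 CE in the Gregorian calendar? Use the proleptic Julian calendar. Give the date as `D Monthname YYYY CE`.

9 July 2067 CE

The Julian–Gregorian offset here is 13 days (Julian trailing).
22 July 2067 Gregorian − 13 days → 9 July 2067 Julian.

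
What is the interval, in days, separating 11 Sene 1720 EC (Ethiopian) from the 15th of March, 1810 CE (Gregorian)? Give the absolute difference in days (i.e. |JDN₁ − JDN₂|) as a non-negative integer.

29856

First date → JDN 2352366; second date → JDN 2382222.
The interval is |2352366 − 2382222| = 29856 days.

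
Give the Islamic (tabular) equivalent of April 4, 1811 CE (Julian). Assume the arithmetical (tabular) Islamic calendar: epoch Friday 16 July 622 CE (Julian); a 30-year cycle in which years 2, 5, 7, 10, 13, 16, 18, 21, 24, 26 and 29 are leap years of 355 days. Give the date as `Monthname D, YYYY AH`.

Rabi' al-Awwal 22, 1226 AH

The source date corresponds to 16 April 1811 in the Gregorian calendar (JDN 2382619).
That day falls on 22 Rabi' al-Awwal 1226 AH in the tabular Islamic calendar.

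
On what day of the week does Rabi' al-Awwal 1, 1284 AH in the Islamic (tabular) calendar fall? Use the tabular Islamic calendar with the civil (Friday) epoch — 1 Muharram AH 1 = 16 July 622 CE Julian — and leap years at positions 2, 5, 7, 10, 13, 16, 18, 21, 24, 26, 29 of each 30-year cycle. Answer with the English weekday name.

Wednesday

This is JDN 2403151 (3 July 1867 Gregorian).
Since JDN mod 7 = 2 (0 = Monday), the day is Wednesday.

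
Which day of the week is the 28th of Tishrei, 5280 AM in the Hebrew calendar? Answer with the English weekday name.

This is JDN 2276138 (3 October 1519 Gregorian).
JDN 2276138 mod 7 = 4, and JDN 0 was a Monday, so this is a Friday.

Friday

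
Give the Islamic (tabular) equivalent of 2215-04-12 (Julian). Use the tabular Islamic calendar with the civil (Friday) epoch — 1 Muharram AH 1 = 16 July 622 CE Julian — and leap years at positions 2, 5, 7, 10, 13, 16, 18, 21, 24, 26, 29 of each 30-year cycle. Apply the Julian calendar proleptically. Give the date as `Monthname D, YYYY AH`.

Julian Day Number of the source date = 2530188.
Converting JDN 2530188 to the tabular Islamic calendar gives 26 Sha'ban 1642 AH.

Sha'ban 26, 1642 AH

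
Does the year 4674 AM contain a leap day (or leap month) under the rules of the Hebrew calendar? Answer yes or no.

Hebrew year 4674 is year 19 of its 19-year Metonic cycle; leap years are at positions 3, 6, 8, 11, 14, 17, 19, so it is a leap year (13 months).

yes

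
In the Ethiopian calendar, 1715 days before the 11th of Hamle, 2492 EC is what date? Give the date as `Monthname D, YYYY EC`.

Tikimt 27, 2488 EC

The starting date is JDN 2634369; 2634369 − 1715 = 2632654.
JDN 2632654 corresponds to Tikimt 27, 2488 EC.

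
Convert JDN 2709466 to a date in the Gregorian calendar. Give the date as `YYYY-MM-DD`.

2706-03-02

JDN 2451545 is 1 Jan 2000; 2709466 is +257921 days from there.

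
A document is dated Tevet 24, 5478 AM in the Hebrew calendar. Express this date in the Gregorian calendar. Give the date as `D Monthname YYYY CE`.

28 December 1717 CE

Julian Day Number of the source date = 2348543.
Converting JDN 2348543 to the Gregorian calendar gives 28 December 1717 CE.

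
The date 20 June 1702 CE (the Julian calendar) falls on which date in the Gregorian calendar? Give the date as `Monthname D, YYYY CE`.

July 1, 1702 CE

For dates in this range the Gregorian date is 11 days ahead of the Julian.
20 June 1702 Julian + 11 days → 1 July 1702 Gregorian.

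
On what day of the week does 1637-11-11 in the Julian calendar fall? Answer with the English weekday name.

Saturday

This is JDN 2319287 (21 November 1637 Gregorian).
2319287 ≡ 5 (mod 7); counting from Monday = 0 gives Saturday.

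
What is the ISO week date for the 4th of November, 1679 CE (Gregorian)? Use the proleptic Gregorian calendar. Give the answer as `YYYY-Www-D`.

The weekday is Saturday (ISO weekday 6).
That Saturday belongs to ISO week 44 of ISO year 1679.

1679-W44-6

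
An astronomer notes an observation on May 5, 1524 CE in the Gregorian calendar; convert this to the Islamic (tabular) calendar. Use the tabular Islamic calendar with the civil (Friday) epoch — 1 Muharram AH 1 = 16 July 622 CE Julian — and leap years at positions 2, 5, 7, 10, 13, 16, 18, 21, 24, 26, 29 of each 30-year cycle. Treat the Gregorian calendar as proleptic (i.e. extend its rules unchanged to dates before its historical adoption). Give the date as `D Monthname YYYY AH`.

20 Jumada al-Thani 930 AH

Both dates share Julian Day Number 2277814; in the tabular Islamic calendar that is 20 Jumada al-Thani 930 AH.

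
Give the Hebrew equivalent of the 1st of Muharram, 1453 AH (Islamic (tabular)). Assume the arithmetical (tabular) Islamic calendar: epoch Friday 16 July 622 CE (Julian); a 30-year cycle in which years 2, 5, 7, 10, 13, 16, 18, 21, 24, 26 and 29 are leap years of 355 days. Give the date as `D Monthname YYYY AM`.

30 Nisan 5791 AM

The source date corresponds to 23 April 2031 in the Gregorian calendar (JDN 2462980).
That day falls on 30 Nisan 5791 AM in the Hebrew calendar.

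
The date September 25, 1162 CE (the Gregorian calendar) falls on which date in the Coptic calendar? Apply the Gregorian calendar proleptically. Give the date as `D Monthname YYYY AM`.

21 Thout 879 AM

Both dates share Julian Day Number 2145739; in the Coptic calendar that is 21 Thout 879 AM.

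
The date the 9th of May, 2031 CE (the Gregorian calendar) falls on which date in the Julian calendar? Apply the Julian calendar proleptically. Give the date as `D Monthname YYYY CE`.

26 April 2031 CE

The Julian–Gregorian offset here is 13 days (Julian trailing).
9 May 2031 Gregorian − 13 days → 26 April 2031 Julian.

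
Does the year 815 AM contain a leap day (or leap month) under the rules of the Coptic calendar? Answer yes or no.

815 mod 4 = 3; in the Coptic calendar a year is leap when year mod 4 = 3, so it is a leap year.

yes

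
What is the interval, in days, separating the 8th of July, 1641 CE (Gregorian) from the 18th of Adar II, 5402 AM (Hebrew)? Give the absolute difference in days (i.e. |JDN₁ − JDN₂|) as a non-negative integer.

JDN of the first date = 2320612.
JDN of the second date = 2320867.
|2320867 − 2320612| = 255.

255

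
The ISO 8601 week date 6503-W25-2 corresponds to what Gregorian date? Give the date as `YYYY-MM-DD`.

6503-06-19

ISO week 1 of 6503 is the week containing the first Thursday of 6503.
Week 25, day 2 (Tuesday) lands on 6503-06-19.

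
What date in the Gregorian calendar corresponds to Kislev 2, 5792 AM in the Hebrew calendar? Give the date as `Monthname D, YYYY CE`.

Julian Day Number of the source date = 2463188.
Converting JDN 2463188 to the Gregorian calendar gives 17 November 2031 CE.

November 17, 2031 CE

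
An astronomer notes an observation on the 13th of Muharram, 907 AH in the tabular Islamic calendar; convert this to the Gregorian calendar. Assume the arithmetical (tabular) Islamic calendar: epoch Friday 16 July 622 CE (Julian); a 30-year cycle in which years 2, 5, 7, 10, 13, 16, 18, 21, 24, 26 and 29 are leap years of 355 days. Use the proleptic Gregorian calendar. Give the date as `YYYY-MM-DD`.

Both dates share Julian Day Number 2269508; in the Gregorian calendar that is 8 August 1501 CE.

1501-08-08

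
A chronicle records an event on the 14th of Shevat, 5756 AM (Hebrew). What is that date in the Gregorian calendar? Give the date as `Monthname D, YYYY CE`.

February 4, 1996 CE

Julian Day Number of the source date = 2450118.
Converting JDN 2450118 to the Gregorian calendar gives 4 February 1996 CE.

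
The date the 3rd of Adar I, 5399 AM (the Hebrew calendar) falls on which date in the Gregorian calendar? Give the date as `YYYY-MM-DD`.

1639-02-07

Julian Day Number of the source date = 2319730.
Converting JDN 2319730 to the Gregorian calendar gives 7 February 1639 CE.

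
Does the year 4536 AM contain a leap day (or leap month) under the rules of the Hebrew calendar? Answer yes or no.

yes

Hebrew year 4536 is year 14 of its 19-year Metonic cycle; leap years are at positions 3, 6, 8, 11, 14, 17, 19, so it is a leap year (13 months).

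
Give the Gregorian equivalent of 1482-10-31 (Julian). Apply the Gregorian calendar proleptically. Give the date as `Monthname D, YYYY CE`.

November 9, 1482 CE

For dates in this range the Gregorian date is 9 days ahead of the Julian.
31 October 1482 Julian + 9 days → 9 November 1482 Gregorian.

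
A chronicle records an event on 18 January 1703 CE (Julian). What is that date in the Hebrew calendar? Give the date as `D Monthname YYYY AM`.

12 Shevat 5463 AM

Both dates share Julian Day Number 2343096; in the Hebrew calendar that is 12 Shevat 5463 AM.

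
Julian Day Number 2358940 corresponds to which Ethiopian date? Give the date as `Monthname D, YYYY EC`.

Sene 11, 1738 EC

The Gregorian equivalent of JDN 2358940 is 16 June 1746.
In the Ethiopian calendar that day is Sene 11, 1738 EC.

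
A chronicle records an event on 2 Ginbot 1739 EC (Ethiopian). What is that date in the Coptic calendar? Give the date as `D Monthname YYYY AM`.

The source date corresponds to 8 May 1747 in the Gregorian calendar (JDN 2359266).
That day falls on 2 Pashons 1463 AM in the Coptic calendar.

2 Pashons 1463 AM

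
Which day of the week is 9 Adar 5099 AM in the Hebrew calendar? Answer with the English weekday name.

This is JDN 2210176 (26 February 1339 Gregorian).
JDN 2210176 mod 7 = 3, and JDN 0 was a Monday, so this is a Thursday.

Thursday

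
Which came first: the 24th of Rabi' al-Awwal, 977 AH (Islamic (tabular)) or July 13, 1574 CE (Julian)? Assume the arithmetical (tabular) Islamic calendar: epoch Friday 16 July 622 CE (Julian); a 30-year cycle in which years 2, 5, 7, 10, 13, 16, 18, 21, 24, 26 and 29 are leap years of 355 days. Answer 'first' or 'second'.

The two dates have Julian Day Numbers 2294384 and 2296155 respectively.
Since 2294384 < 2296155, the first date comes first.

first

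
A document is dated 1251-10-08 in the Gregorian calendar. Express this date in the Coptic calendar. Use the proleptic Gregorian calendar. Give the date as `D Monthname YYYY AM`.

Both dates share Julian Day Number 2178259; in the Coptic calendar that is 3 Paopi 968 AM.

3 Paopi 968 AM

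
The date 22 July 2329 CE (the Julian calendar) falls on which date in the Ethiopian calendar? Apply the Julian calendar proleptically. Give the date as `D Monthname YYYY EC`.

Both dates share Julian Day Number 2571928; in the Ethiopian calendar that is 28 Hamle 2321 EC.

28 Hamle 2321 EC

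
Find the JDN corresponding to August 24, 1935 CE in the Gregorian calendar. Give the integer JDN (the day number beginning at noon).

JDN 2299161 is 15 October 1582 CE (Gregorian); the target day is +128878 days from there, so JDN = 2428039.

2428039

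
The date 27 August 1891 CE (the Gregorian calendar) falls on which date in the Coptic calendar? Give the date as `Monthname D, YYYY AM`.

Both dates share Julian Day Number 2411972; in the Coptic calendar that is 22 Mesori 1607 AM.

Mesori 22, 1607 AM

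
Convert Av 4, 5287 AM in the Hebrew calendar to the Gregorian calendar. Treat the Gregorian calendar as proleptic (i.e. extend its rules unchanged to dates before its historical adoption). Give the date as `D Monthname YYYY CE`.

Julian Day Number of the source date = 2278977.
Converting JDN 2278977 to the Gregorian calendar gives 12 July 1527 CE.

12 July 1527 CE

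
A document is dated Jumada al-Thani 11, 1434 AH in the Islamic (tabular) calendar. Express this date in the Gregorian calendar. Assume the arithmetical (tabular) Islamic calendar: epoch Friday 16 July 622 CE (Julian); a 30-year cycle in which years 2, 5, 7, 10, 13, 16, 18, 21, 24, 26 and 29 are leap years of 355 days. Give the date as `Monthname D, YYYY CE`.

Julian Day Number of the source date = 2456405.
Converting JDN 2456405 to the Gregorian calendar gives 22 April 2013 CE.

April 22, 2013 CE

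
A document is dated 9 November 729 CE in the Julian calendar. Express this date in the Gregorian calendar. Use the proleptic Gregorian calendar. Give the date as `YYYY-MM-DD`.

At this point the Julian calendar is 4 days behind the Gregorian.
9 November 729 Julian + 4 days → 13 November 729 Gregorian.

0729-11-13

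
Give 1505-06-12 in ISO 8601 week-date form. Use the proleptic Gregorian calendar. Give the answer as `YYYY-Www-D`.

1505-W24-1

The weekday is Monday (ISO weekday 1).
That Monday belongs to ISO week 24 of ISO year 1505.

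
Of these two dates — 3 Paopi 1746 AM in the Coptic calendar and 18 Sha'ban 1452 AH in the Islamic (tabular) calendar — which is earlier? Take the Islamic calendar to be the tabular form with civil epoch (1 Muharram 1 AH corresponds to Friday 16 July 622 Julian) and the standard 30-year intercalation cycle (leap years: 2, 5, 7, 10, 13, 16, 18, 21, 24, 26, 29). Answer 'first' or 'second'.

first

First date → JDN 2462423; second date → JDN 2462850.
JDN 2462423 < JDN 2462850, so the first date is earlier.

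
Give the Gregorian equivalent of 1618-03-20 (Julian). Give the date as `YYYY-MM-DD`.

The Julian–Gregorian offset here is 10 days (Julian trailing).
20 March 1618 Julian + 10 days → 30 March 1618 Gregorian.

1618-03-30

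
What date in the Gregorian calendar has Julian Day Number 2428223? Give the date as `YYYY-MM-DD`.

1936-02-24

Counting from JDN 2299161 = 15 Oct 1582 gives an offset of 129062 days.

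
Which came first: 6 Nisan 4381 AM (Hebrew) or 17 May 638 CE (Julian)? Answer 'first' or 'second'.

first

Converting both to JDN: 1947971 vs 1954224; the smaller is the first.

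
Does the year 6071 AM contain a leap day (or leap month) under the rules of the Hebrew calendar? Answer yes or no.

Hebrew year 6071 is year 10 of its 19-year Metonic cycle; leap years are at positions 3, 6, 8, 11, 14, 17, 19, so it is a common year (12 months).

no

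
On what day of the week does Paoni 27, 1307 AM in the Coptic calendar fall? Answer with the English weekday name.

Monday

In the Gregorian calendar this is 1 July 1591 (JDN 2302342).
JDN 2302342 mod 7 = 0, and JDN 0 was a Monday, so this is a Monday.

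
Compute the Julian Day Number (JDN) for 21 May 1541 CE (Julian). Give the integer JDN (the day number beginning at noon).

2284049

In the proleptic Gregorian calendar the same day is 31 May 1541.
JDN 2400001 is 17 November 1858 CE (Gregorian), MJD 0; the target day is −115952 days from there, so JDN = 2284049.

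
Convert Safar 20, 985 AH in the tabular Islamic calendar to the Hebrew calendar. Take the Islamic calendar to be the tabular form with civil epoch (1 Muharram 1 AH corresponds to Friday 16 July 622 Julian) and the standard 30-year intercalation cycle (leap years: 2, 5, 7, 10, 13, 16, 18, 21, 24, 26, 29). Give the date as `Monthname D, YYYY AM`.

Both dates share Julian Day Number 2297186; in the Hebrew calendar that is 22 Iyar 5337 AM.

Iyar 22, 5337 AM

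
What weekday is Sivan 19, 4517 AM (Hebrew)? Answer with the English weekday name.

Equivalently 15 June 757 Gregorian, JDN 1997714.
1997714 ≡ 5 (mod 7); counting from Monday = 0 gives Saturday.

Saturday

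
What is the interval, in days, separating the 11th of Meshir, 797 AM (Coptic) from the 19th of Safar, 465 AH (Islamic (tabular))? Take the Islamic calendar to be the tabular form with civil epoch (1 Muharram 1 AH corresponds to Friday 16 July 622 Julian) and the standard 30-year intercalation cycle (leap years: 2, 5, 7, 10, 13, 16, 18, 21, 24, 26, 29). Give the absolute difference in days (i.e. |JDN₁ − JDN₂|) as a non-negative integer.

JDN of the first date = 2115929.
JDN of the second date = 2112914.
|2112914 − 2115929| = 3015.

3015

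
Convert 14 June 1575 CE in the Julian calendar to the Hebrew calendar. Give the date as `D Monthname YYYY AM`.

The source date corresponds to 24 June 1575 in the proleptic Gregorian calendar (JDN 2296491).
That day falls on 6 Tammuz 5335 AM in the Hebrew calendar.

6 Tammuz 5335 AM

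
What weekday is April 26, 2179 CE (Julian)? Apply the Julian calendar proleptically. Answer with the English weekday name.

Monday

This is JDN 2517053 (10 May 2179 Gregorian).
JDN 2517053 mod 7 = 0, and JDN 0 was a Monday, so this is a Monday.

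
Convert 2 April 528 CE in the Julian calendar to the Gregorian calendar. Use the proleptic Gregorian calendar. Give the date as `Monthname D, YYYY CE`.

April 4, 528 CE

For dates in this range the Gregorian date is 2 days ahead of the Julian.
2 April 528 Julian + 2 days → 4 April 528 Gregorian.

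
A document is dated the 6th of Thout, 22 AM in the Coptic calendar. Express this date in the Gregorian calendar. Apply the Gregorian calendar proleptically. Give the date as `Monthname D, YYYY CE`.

September 4, 305 CE

Both dates share Julian Day Number 1832705; in the Gregorian calendar that is 4 September 305 CE.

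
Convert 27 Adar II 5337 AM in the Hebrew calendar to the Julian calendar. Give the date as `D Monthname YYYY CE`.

Julian Day Number of the source date = 2297132.
Converting JDN 2297132 to the Julian calendar gives 16 March 1577 CE.

16 March 1577 CE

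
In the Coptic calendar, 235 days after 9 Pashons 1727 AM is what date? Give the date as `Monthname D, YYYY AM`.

Koiak 28, 1728 AM

Counting 235 days forward from JDN 2455699 reaches JDN 2455934, which is Koiak 28, 1728 AM.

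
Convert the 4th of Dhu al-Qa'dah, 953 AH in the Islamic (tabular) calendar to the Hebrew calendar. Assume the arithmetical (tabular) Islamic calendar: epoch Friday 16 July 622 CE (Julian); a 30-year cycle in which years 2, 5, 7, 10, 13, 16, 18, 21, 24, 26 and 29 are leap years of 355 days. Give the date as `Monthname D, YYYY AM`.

Julian Day Number of the source date = 2286095.
Converting JDN 2286095 to the Hebrew calendar gives 5 Shevat 5307 AM.

Shevat 5, 5307 AM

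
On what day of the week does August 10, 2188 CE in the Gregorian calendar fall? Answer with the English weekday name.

Sunday

JDN 2520433 mod 7 = 6, and JDN 0 was a Monday, so this is a Sunday.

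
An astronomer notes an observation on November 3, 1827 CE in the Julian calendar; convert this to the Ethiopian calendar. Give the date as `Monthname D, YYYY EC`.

Julian Day Number of the source date = 2388676.
Converting JDN 2388676 to the Ethiopian calendar gives 6 Hidar 1820 EC.

Hidar 6, 1820 EC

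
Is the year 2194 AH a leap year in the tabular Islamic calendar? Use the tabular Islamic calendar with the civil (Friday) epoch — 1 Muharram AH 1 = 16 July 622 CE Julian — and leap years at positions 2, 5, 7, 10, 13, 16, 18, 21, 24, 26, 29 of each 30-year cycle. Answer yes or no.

no

Year 2194 AH is year 4 of its 30-year cycle; leap positions are 2, 5, 7, 10, 13, 16, 18, 21, 24, 26, 29, so it is a common year (354 days).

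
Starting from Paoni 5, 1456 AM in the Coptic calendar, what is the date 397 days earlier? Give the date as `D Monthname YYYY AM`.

JDN of Paoni 5, 1456 AM = 2356743.
2356743 − 397 = 2356346.
JDN 2356346 in the Coptic calendar is 4 Pashons 1455 AM.

4 Pashons 1455 AM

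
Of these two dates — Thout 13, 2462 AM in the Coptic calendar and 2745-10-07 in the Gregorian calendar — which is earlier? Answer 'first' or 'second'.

first

The two dates have Julian Day Numbers 2723922 and 2723930 respectively.
Since 2723922 < 2723930, the first date comes first.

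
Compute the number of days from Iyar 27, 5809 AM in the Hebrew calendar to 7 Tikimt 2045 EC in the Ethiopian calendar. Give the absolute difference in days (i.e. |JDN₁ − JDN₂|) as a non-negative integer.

1237

First date → JDN 2469591; second date → JDN 2470828.
The interval is |2469591 − 2470828| = 1237 days.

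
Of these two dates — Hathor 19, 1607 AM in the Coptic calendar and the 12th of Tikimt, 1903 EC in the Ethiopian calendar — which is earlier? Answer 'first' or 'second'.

first

Converting both to JDN: 2411699 vs 2418967; the smaller is the first.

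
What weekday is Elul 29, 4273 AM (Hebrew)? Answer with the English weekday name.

Sunday

This is JDN 1908689 (17 September 513 Gregorian).
JDN 1908689 mod 7 = 6, and JDN 0 was a Monday, so this is a Sunday.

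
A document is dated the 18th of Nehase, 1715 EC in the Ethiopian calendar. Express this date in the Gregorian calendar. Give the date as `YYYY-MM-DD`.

1723-08-22

Julian Day Number of the source date = 2350606.
Converting JDN 2350606 to the Gregorian calendar gives 22 August 1723 CE.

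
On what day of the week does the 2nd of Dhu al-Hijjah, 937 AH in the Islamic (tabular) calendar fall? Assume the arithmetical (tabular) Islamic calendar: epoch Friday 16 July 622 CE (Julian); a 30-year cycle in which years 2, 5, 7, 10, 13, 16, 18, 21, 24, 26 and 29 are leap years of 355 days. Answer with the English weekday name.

In the proleptic Gregorian calendar this is 27 July 1531 (JDN 2280453).
Since JDN mod 7 = 0 (0 = Monday), the day is Monday.

Monday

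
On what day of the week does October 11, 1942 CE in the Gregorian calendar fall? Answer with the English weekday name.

Sunday

JDN 2430644 mod 7 = 6, and JDN 0 was a Monday, so this is a Sunday.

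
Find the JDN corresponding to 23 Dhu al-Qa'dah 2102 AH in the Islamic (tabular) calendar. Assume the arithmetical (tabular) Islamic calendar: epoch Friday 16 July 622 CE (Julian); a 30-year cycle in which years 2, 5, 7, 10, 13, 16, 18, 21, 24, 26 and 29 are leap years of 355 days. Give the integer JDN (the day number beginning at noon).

Equivalently 7 November 2661 (Gregorian).
JDN 2299161 is 15 October 1582 CE (Gregorian); the target day is +394120 days from there, so JDN = 2693281.

2693281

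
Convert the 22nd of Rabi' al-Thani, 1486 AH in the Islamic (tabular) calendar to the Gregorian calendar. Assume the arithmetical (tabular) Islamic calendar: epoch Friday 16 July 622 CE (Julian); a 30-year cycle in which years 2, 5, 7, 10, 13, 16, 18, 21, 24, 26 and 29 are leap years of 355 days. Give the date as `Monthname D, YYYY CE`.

August 17, 2063 CE

Julian Day Number of the source date = 2474784.
Converting JDN 2474784 to the Gregorian calendar gives 17 August 2063 CE.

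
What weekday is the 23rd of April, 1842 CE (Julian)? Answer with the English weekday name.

Thursday

Equivalently 5 May 1842 Gregorian, JDN 2393961.
Since JDN mod 7 = 3 (0 = Monday), the day is Thursday.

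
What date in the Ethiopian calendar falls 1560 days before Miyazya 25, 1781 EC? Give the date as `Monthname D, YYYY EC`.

The starting date is JDN 2374600; 2374600 − 1560 = 2373040.
JDN 2373040 corresponds to Tir 16, 1777 EC.

Tir 16, 1777 EC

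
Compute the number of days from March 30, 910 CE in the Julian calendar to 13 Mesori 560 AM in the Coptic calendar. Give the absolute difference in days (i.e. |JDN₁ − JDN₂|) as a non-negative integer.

JDN of the first date = 2053524.
JDN of the second date = 2029547.
|2029547 − 2053524| = 23977.

23977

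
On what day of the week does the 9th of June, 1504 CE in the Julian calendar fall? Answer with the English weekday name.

In the proleptic Gregorian calendar this is 19 June 1504 (JDN 2270554).
Since JDN mod 7 = 6 (0 = Monday), the day is Sunday.

Sunday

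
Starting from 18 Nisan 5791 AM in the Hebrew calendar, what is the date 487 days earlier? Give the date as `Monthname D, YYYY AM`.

Tevet 4, 5790 AM

The starting date is JDN 2462968; 2462968 − 487 = 2462481.
JDN 2462481 corresponds to Tevet 4, 5790 AM.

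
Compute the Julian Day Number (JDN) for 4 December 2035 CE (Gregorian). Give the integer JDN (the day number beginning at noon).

JDN 2299161 is 15 October 1582 CE (Gregorian); the target day is +165505 days from there, so JDN = 2464666.

2464666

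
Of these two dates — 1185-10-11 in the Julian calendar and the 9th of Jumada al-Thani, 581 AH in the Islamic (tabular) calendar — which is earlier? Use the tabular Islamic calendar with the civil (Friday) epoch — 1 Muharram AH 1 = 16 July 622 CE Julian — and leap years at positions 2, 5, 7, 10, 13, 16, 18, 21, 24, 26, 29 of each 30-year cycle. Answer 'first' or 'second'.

second

Converting both to JDN: 2154163 vs 2154129; the smaller is the second.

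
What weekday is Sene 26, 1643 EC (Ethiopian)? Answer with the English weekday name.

Equivalently 30 June 1651 Gregorian, JDN 2324256.
2324256 ≡ 4 (mod 7); counting from Monday = 0 gives Friday.

Friday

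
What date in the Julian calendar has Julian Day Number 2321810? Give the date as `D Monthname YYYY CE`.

The Gregorian equivalent of JDN 2321810 is 18 October 1644.
In the Julian calendar that day is 8 October 1644 CE.

8 October 1644 CE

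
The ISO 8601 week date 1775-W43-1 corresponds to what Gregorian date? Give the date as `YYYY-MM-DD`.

ISO week 1 of 1775 is the week containing the first Thursday of 1775.
Week 43, day 1 (Monday) lands on 1775-10-23.

1775-10-23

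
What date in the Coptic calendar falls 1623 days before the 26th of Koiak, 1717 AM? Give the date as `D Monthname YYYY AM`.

The starting date is JDN 2451914; 2451914 − 1623 = 2450291.
JDN 2450291 corresponds to 19 Epip 1712 AM.

19 Epip 1712 AM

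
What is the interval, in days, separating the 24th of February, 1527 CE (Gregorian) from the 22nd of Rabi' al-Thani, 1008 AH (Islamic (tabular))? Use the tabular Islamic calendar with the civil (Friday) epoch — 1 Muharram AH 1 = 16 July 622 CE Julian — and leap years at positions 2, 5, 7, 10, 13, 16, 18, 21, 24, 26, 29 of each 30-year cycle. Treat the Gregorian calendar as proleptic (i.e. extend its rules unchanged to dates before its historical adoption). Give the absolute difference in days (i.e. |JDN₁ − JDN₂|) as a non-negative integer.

26558

First date → JDN 2278839; second date → JDN 2305397.
The interval is |2278839 − 2305397| = 26558 days.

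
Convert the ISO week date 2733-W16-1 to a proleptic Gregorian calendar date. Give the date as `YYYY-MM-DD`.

2733-04-17

ISO week 1 of 2733 is the week containing the first Thursday of 2733.
Week 16, day 1 (Monday) lands on 2733-04-17.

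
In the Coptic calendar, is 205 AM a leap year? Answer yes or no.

no

205 mod 4 = 1; in the Coptic calendar a year is leap when year mod 4 = 3, so it is a common year.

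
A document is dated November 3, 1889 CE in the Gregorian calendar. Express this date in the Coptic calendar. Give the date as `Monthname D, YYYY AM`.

Paopi 25, 1606 AM

Julian Day Number of the source date = 2411310.
Converting JDN 2411310 to the Coptic calendar gives 25 Paopi 1606 AM.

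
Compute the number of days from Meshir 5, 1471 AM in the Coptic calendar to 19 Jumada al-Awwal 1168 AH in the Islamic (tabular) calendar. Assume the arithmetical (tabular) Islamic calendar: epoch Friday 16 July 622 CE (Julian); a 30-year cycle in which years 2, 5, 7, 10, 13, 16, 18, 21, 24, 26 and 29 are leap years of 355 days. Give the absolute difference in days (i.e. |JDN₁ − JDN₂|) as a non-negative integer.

21

First date → JDN 2362101; second date → JDN 2362122.
The interval is |2362101 − 2362122| = 21 days.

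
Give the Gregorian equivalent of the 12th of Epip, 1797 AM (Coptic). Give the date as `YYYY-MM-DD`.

2081-07-19

Both dates share Julian Day Number 2481330; in the Gregorian calendar that is 19 July 2081 CE.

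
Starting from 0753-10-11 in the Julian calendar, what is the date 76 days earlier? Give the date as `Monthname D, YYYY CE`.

The starting date is JDN 1996375; 1996375 − 76 = 1996299.
JDN 1996299 corresponds to July 27, 753 CE.

July 27, 753 CE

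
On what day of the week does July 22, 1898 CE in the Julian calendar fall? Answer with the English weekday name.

Wednesday

Equivalently 3 August 1898 Gregorian, JDN 2414505.
2414505 ≡ 2 (mod 7); counting from Monday = 0 gives Wednesday.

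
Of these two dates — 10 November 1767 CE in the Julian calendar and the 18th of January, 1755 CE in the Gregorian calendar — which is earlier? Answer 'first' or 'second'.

First date → JDN 2366768; second date → JDN 2362078.
JDN 2362078 < JDN 2366768, so the second date is earlier.

second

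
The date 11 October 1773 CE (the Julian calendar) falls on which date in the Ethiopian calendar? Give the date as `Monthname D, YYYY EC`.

Both dates share Julian Day Number 2368930; in the Ethiopian calendar that is 14 Tikimt 1766 EC.

Tikimt 14, 1766 EC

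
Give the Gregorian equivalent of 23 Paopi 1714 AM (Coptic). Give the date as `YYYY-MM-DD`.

Julian Day Number of the source date = 2450755.
Converting JDN 2450755 to the Gregorian calendar gives 2 November 1997 CE.

1997-11-02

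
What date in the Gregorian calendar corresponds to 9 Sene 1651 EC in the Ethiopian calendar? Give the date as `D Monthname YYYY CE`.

13 June 1659 CE

Julian Day Number of the source date = 2327161.
Converting JDN 2327161 to the Gregorian calendar gives 13 June 1659 CE.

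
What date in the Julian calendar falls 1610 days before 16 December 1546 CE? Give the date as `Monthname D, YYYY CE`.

JDN of 16 December 1546 CE = 2286084.
2286084 − 1610 = 2284474.
JDN 2284474 in the Julian calendar is July 20, 1542 CE.

July 20, 1542 CE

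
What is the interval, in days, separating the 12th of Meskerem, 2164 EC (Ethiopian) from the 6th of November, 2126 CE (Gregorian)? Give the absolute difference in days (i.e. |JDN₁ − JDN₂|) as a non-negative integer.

16393

JDN of the first date = 2514268.
JDN of the second date = 2497875.
|2497875 − 2514268| = 16393.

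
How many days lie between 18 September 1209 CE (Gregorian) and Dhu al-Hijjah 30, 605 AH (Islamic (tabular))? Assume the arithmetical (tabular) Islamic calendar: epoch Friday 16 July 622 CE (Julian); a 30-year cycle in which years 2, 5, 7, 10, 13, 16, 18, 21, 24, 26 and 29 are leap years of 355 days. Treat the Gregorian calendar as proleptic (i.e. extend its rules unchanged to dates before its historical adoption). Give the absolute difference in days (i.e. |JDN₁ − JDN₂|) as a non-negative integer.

68

First date → JDN 2162899; second date → JDN 2162831.
The interval is |2162899 − 2162831| = 68 days.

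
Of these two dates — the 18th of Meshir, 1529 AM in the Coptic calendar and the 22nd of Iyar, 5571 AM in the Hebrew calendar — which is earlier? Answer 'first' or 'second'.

Converting both to JDN: 2383299 vs 2382649; the smaller is the second.

second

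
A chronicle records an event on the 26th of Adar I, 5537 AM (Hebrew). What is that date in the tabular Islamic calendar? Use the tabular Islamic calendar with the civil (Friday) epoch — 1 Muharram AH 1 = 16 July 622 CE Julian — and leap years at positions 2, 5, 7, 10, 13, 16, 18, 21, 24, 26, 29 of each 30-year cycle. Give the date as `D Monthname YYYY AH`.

25 Muharram 1191 AH

The source date corresponds to 5 March 1777 in the Gregorian calendar (JDN 2370160).
That day falls on 25 Muharram 1191 AH in the tabular Islamic calendar.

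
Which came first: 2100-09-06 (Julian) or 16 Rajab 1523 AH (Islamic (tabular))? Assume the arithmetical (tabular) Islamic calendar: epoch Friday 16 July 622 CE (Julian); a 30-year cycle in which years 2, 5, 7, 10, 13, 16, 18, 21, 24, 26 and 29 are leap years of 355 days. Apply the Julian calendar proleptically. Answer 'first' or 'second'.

second

Converting both to JDN: 2488332 vs 2487978; the smaller is the second.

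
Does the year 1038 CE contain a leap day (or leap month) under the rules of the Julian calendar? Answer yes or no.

1038 mod 4 = 2, so it is a common year in the Julian calendar.

no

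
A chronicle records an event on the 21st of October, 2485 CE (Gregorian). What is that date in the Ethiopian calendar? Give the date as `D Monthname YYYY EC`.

Julian Day Number of the source date = 2628982.
Converting JDN 2628982 to the Ethiopian calendar gives 8 Tikimt 2478 EC.

8 Tikimt 2478 EC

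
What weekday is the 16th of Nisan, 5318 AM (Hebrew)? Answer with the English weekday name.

Equivalently 14 April 1558 Gregorian, JDN 2290211.
2290211 ≡ 0 (mod 7); counting from Monday = 0 gives Monday.

Monday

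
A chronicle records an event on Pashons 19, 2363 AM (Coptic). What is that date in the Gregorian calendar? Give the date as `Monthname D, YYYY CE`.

Both dates share Julian Day Number 2688008; in the Gregorian calendar that is 1 June 2647 CE.

June 1, 2647 CE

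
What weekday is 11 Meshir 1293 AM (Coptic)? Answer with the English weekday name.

In the proleptic Gregorian calendar this is 15 February 1577 (JDN 2297093).
Since JDN mod 7 = 1 (0 = Monday), the day is Tuesday.

Tuesday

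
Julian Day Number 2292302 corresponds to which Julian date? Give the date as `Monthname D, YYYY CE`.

December 25, 1563 CE

The proleptic Gregorian equivalent of JDN 2292302 is 4 January 1564.
In the Julian calendar that day is December 25, 1563 CE.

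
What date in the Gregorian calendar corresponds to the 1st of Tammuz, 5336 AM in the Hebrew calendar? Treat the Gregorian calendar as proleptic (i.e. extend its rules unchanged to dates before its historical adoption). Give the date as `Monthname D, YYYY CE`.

June 8, 1576 CE

Julian Day Number of the source date = 2296841.
Converting JDN 2296841 to the Gregorian calendar gives 8 June 1576 CE.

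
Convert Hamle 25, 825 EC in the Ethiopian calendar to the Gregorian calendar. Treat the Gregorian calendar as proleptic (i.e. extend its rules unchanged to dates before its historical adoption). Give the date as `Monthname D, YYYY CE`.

Julian Day Number of the source date = 2025511.
Converting JDN 2025511 to the Gregorian calendar gives 23 July 833 CE.

July 23, 833 CE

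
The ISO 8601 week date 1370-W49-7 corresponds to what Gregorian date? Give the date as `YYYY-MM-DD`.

ISO week 1 of 1370 is the week containing the first Thursday of 1370.
Week 49, day 7 (Sunday) lands on 1370-12-09.

1370-12-09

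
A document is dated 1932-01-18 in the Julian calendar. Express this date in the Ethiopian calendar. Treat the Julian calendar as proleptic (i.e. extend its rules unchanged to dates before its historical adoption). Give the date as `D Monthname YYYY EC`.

Julian Day Number of the source date = 2426738.
Converting JDN 2426738 to the Ethiopian calendar gives 22 Tir 1924 EC.

22 Tir 1924 EC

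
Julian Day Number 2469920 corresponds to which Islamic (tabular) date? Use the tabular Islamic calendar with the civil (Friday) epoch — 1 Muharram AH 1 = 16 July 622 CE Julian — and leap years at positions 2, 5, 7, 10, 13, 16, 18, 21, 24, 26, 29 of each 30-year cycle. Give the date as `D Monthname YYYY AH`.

1 Sha'ban 1472 AH

JDN 2469920 is 23 April 2050 in the Gregorian calendar.
In the tabular Islamic calendar that day is 1 Sha'ban 1472 AH.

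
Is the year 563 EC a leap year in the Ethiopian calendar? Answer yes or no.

yes

563 mod 4 = 3; in the Ethiopian calendar a year is leap when year mod 4 = 3, so it is a leap year.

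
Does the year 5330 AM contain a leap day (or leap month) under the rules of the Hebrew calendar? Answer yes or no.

no

Hebrew year 5330 is year 10 of its 19-year Metonic cycle; leap years are at positions 3, 6, 8, 11, 14, 17, 19, so it is a common year (12 months).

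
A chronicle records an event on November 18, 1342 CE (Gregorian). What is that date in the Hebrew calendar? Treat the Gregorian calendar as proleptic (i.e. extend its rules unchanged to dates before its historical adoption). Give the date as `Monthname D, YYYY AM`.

Kislev 11, 5103 AM

Both dates share Julian Day Number 2211537; in the Hebrew calendar that is 11 Kislev 5103 AM.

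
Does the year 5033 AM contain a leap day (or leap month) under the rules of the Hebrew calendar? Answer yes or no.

Hebrew year 5033 is year 17 of its 19-year Metonic cycle; leap years are at positions 3, 6, 8, 11, 14, 17, 19, so it is a leap year (13 months).

yes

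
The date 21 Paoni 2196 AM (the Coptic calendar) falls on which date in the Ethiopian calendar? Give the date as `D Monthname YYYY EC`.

Julian Day Number of the source date = 2627044.
Converting JDN 2627044 to the Ethiopian calendar gives 21 Sene 2472 EC.

21 Sene 2472 EC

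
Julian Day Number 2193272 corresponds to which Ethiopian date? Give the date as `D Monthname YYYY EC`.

JDN 2193272 is 14 November 1292 in the proleptic Gregorian calendar.
In the Ethiopian calendar that day is 11 Hidar 1285 EC.

11 Hidar 1285 EC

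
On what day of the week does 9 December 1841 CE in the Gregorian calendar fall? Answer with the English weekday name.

2393814 ≡ 3 (mod 7); counting from Monday = 0 gives Thursday.

Thursday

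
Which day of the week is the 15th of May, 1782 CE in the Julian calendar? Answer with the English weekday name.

This is JDN 2372068 (26 May 1782 Gregorian).
Since JDN mod 7 = 6 (0 = Monday), the day is Sunday.

Sunday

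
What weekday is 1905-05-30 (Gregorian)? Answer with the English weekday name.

2416996 ≡ 1 (mod 7); counting from Monday = 0 gives Tuesday.

Tuesday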